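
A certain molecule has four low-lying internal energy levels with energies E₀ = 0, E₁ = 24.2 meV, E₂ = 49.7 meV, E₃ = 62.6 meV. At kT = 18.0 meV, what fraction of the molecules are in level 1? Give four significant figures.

Eᵢ/kT = 0, 1.34444, 2.76111, 3.47778.
Z = Σ e^(−Eᵢ/kT) = e^(−0) + e^(−1.34444) + e^(−2.76111) + e^(−3.47778) = 1.00000 + 0.260686 + 0.0632216 + 0.0308759 = 1.35478.
P₁ = e^(−E₁/kT) / Z = 0.260686/1.35478 = 0.1924.

0.1924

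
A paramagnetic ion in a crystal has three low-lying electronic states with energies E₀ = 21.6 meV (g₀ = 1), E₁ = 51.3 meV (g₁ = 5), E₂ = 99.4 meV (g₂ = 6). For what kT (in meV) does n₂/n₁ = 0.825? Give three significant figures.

n₂/n₁ = (g₂/g₁) exp[−(E₂−E₁)/kT] = 0.825.
⇒ (E₂−E₁)/kT = ln((6/5)/0.825) = ln(1.4545) = 0.37466.
kT = 48.1 meV / 0.37466 = 128 meV.

128 meV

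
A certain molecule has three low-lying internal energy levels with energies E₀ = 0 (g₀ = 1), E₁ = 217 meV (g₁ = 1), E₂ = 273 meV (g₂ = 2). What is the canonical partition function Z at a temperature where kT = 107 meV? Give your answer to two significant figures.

Z = 1.3

Eᵢ/kT = 0, 2.028, 2.551.
Z = Σ gᵢe^(−Eᵢ/kT) = 1·e^(−0) + 1·e^(−2.028) + 2·e^(−2.551) = 1.000 + 0.1316 + 0.1560 = 1.288.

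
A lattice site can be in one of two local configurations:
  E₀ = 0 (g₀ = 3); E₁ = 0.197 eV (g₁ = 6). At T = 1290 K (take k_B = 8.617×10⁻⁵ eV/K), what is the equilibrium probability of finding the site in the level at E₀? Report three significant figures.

k_BT = 8.617×10⁻⁵ × 1290 K = 0.11116 eV.
Eᵢ/kT = 0, 1.7722.
Z = Σ gᵢe^(−Eᵢ/kT) = 3·e^(−0) + 6·e^(−1.7722) = 3.0000 + 1.0198 = 4.0198.
P₀ = g₀ e^(−E₀/kT) / Z = 3.0000/4.0198 = 0.746.

0.746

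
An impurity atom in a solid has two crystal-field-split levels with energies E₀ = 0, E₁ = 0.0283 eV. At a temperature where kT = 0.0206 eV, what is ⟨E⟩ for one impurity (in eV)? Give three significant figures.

Eᵢ/kT = 0, 1.3738.
Z = Σ e^(−Eᵢ/kT) = e^(−0) + e^(−1.3738) = 1.0000 + 0.25314 = 1.2531.
⟨E⟩ = Σ Eᵢ e^(−Eᵢ/kT) / Z = (0·1.0000 + 0.0283·0.25314) / 1.2531 = 0.00572 eV.

0.00572 eV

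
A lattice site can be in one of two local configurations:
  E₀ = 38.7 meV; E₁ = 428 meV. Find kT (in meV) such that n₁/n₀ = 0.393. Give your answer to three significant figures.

417 meV

n₁/n₀ = exp[−(E₁−E₀)/kT] = 0.393.
⇒ (E₁−E₀)/kT = ln(1/0.393) = ln(2.5445) = 0.93393.
kT = 389.3 meV / 0.93393 = 417 meV.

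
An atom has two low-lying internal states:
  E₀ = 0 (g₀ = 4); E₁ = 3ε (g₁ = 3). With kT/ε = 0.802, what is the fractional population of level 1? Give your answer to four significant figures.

0.01749

Eᵢ/kT = 0, 3.74065.
Z = Σ gᵢe^(−Eᵢ/kT) = 4·e^(−0) + 3·e^(−3.74065) = 4.00000 + 0.0712160 = 4.07122.
P₁ = g₁ e^(−E₁/kT) / Z = 0.0712160/4.07122 = 0.01749.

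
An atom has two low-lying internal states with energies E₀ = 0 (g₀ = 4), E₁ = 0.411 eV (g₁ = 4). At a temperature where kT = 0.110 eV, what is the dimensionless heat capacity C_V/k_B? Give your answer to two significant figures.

0.32

Eᵢ/kT = 0, 3.736.
Z = Σ gᵢe^(−Eᵢ/kT) = 4·e^(−0) + 4·e^(−3.736) = 4.000 + 0.09540 = 4.095.
⟨E⟩ = 0.009575 eV, ⟨E²⟩ = 0.003935 eV².
C_V/k_B = (⟨E²⟩ − ⟨E⟩²)/(kT)² = (0.003935 − 0.00009168)/0.01210 = 0.32.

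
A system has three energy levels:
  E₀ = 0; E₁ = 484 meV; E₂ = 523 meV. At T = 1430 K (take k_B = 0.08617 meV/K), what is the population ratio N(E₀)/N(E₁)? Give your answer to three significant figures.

k_BT = 0.08617 × 1430 K = 123.22 meV.
n₀/n₁ = exp[−(E₀−E₁)/kT] = exp(−(-484 meV)/(123.22 meV)) = exp(3.9279) = 50.8.

50.8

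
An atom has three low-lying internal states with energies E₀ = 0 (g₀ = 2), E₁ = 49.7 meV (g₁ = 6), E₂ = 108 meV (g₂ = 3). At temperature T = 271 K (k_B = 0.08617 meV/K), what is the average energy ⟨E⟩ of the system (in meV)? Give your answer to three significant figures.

14.1 meV

k_BT = 0.08617 × 271 K = 23.352 meV.
Eᵢ/kT = 0, 2.1283, 4.6249.
Z = Σ gᵢe^(−Eᵢ/kT) = 2·e^(−0) + 6·e^(−2.1283) + 3·e^(−4.6249) = 2.0000 + 0.71424 + 0.029414 = 2.7437.
⟨E⟩ = Σ Eᵢ gᵢe^(−Eᵢ/kT) / Z = (0·2.0000 + 49.7·0.71424 + 108·0.029414) / 2.7437 = 14.1 meV.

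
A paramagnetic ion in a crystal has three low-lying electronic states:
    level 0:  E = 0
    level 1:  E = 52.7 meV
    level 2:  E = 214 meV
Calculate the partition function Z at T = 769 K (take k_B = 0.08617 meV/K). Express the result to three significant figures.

Z = 1.49

k_BT = 0.08617 × 769 K = 66.265 meV.
Eᵢ/kT = 0, 0.79529, 3.2295.
Z = Σ e^(−Eᵢ/kT) = e^(−0) + e^(−0.79529) + e^(−3.2295) = 1.0000 + 0.45145 + 0.039577 = 1.4910.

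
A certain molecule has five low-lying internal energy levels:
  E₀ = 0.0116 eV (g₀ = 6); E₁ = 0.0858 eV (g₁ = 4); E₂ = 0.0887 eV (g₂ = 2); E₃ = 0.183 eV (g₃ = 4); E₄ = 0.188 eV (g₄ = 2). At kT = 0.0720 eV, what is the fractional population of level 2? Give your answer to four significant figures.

Eᵢ/kT = 0.161111, 1.19167, 1.23194, 2.54167, 2.61111.
Z = Σ gᵢe^(−Eᵢ/kT) = 6·e^(−0.161111) + 4·e^(−1.19167) + 2·e^(−1.23194) + 4·e^(−2.54167) + 2·e^(−2.61111) = 5.10719 + 1.21485 + 0.583452 + 0.314939 + 0.146906 = 7.36734.
P₂ = g₂ e^(−E₂/kT) / Z = 0.583452/7.36734 = 0.07919.

0.07919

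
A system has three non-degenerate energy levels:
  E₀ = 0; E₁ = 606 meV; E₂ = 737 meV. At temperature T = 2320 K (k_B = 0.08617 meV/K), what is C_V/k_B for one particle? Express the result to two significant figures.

k_BT = 0.08617 × 2320 K = 199.9 meV.
Eᵢ/kT = 0, 3.032, 3.687.
Z = Σ e^(−Eᵢ/kT) = e^(−0) + e^(−3.032) + e^(−3.687) = 1.000 + 0.04822 + 0.02505 = 1.073.
⟨E⟩ = 44.44 meV, ⟨E²⟩ = 29180 meV².
C_V/k_B = (⟨E²⟩ − ⟨E⟩²)/(kT)² = (29180 − 1975)/39960 = 0.68.

0.68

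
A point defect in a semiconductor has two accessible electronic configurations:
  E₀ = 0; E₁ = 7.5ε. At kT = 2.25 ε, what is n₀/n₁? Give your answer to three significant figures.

n₀/n₁ = exp[−(E₀−E₁)/kT] = exp(−(-7.5ε)/(2.25ε)) = exp(3.3333) = 28.0.

28.0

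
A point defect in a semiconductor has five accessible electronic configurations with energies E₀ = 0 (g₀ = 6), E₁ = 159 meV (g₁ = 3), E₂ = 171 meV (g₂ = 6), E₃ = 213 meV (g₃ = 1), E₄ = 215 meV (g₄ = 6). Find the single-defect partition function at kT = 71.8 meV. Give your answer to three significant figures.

Z = 7.23

Eᵢ/kT = 0, 2.2145, 2.3816, 2.9666, 2.9944.
Z = Σ gᵢe^(−Eᵢ/kT) = 6·e^(−0) + 3·e^(−2.2145) + 6·e^(−2.3816) + 1·e^(−2.9666) + 6·e^(−2.9944) = 6.0000 + 0.32762 + 0.55442 + 0.051478 + 0.30040 = 7.2339.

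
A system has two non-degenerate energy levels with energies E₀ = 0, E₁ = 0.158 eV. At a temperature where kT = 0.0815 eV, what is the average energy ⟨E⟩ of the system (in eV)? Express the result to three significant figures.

Eᵢ/kT = 0, 1.9387.
Z = Σ e^(−Eᵢ/kT) = e^(−0) + e^(−1.9387) = 1.0000 + 0.14389 = 1.1439.
⟨E⟩ = Σ Eᵢ e^(−Eᵢ/kT) / Z = (0·1.0000 + 0.158·0.14389) / 1.1439 = 0.0199 eV.

0.0199 eV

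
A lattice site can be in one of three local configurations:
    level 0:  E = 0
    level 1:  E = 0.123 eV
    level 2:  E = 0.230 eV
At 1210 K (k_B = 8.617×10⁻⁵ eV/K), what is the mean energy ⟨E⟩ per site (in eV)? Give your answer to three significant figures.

k_BT = 8.617×10⁻⁵ × 1210 K = 0.10427 eV.
Eᵢ/kT = 0, 1.1796, 2.2058.
Z = Σ e^(−Eᵢ/kT) = e^(−0) + e^(−1.1796) + e^(−2.2058) = 1.0000 + 0.30740 + 0.11016 = 1.4176.
⟨E⟩ = Σ Eᵢ e^(−Eᵢ/kT) / Z = (0·1.0000 + 0.123·0.30740 + 0.230·0.11016) / 1.4176 = 0.0445 eV.

0.0445 eV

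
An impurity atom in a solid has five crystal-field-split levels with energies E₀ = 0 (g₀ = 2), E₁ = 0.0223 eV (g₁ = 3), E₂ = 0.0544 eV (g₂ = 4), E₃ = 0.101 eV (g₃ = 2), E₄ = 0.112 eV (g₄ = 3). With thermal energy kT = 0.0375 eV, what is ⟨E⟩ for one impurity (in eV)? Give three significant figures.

Eᵢ/kT = 0, 0.59467, 1.4507, 2.6933, 2.9867.
Z = Σ gᵢe^(−Eᵢ/kT) = 2·e^(−0) + 3·e^(−0.59467) + 4·e^(−1.4507) + 2·e^(−2.6933) + 3·e^(−2.9867) = 2.0000 + 1.6552 + 0.93762 + 0.13531 + 0.15136 = 4.8795.
⟨E⟩ = Σ Eᵢ gᵢe^(−Eᵢ/kT) / Z = (0·2.0000 + 0.0223·1.6552 + 0.0544·0.93762 + 0.101·0.13531 + 0.112·0.15136) / 4.8795 = 0.0243 eV.

0.0243 eV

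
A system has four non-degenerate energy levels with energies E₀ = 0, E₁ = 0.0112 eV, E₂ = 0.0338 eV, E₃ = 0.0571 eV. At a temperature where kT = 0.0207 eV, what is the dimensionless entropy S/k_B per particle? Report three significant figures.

1.05

Eᵢ/kT = 0, 0.54106, 1.6329, 2.7585.
Z = Σ e^(−Eᵢ/kT) = e^(−0) + e^(−0.54106) + e^(−1.6329) + e^(−2.7585) = 1.0000 + 0.58213 + 0.19536 + 0.063387 = 1.8409.
⟨E⟩ = Σ EᵢPᵢ = 0.0090947 eV.
S/k_B = ln Z + ⟨E⟩/kT = ln(1.8409) + 0.0090947/0.0207 = 0.61025 + 0.43936 = 1.05.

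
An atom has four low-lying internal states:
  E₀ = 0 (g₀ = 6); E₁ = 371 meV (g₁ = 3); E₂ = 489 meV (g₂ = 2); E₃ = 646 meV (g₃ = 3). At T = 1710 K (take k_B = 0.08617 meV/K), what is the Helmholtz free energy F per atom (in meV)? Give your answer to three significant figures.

k_BT = 0.08617 × 1710 K = 147.35 meV.
Eᵢ/kT = 0, 2.5178, 3.3186, 4.3841.
Z = Σ gᵢe^(−Eᵢ/kT) = 6·e^(−0) + 3·e^(−2.5178) + 2·e^(−3.3186) + 3·e^(−4.3841) = 6.0000 + 0.24191 + 0.072407 + 0.037422 = 6.3517.
F = −kT ln Z = −147.35 × ln(6.3517) = −147.35 × 1.8487 = -272 meV.

-272 meV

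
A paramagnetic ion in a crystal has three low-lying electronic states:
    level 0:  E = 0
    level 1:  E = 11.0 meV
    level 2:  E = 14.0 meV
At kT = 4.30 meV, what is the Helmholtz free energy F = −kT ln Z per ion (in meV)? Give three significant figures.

-0.472 meV

Eᵢ/kT = 0, 2.5581, 3.2558.
Z = Σ e^(−Eᵢ/kT) = e^(−0) + e^(−2.5581) + e^(−3.2558) = 1.0000 + 0.077452 + 0.038550 = 1.1160.
F = −kT ln Z = −4.30 × ln(1.1160) = −4.30 × 0.10975 = -0.472 meV.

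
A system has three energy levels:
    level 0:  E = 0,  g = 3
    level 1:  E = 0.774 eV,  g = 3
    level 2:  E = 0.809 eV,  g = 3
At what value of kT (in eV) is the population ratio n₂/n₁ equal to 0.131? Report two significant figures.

0.017 eV

n₂/n₁ = (g₂/g₁) exp[−(E₂−E₁)/kT] = 0.131.
⇒ (E₂−E₁)/kT = ln((3/3)/0.131) = ln(7.634) = 2.033.
kT = 0.035 eV / 2.033 = 0.017 eV.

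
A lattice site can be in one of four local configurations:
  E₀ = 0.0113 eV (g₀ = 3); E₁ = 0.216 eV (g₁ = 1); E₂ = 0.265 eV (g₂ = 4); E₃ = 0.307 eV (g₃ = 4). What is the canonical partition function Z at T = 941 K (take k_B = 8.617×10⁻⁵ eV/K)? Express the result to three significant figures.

k_BT = 8.617×10⁻⁵ × 941 K = 0.081086 eV.
Eᵢ/kT = 0.13936, 2.6638, 3.2681, 3.7861.
Z = Σ gᵢe^(−Eᵢ/kT) = 3·e^(−0.13936) + 1·e^(−2.6638) + 4·e^(−3.2681) + 4·e^(−3.7861) = 2.6097 + 0.069683 + 0.15231 + 0.090736 = 2.9224.

Z = 2.92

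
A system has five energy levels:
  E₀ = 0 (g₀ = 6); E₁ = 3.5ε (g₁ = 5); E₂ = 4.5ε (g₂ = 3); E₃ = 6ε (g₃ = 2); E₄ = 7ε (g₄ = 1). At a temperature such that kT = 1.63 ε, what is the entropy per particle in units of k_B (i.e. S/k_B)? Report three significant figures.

2.22

Eᵢ/kT = 0, 2.1472, 2.7607, 3.6810, 4.2945.
Z = Σ gᵢe^(−Eᵢ/kT) = 6·e^(−0) + 5·e^(−2.1472) + 3·e^(−2.7607) + 2·e^(−3.6810) + 1·e^(−4.2945) = 6.0000 + 0.58405 + 0.18974 + 0.050396 + 0.013643 = 6.8378.
⟨E⟩ = Σ EᵢPᵢ = 0.48201 ε.
S/k_B = ln Z + ⟨E⟩/kT = ln(6.8378) + 0.48201/1.63 = 1.9225 + 0.29571 = 2.22.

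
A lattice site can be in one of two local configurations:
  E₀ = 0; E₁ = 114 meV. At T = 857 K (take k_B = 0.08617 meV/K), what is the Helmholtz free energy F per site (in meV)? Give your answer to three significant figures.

-14.3 meV

k_BT = 0.08617 × 857 K = 73.848 meV.
Eᵢ/kT = 0, 1.5437.
Z = Σ e^(−Eᵢ/kT) = e^(−0) + e^(−1.5437) = 1.0000 + 0.21359 = 1.2136.
F = −kT ln Z = −73.848 × ln(1.2136) = −73.848 × 0.19359 = -14.3 meV.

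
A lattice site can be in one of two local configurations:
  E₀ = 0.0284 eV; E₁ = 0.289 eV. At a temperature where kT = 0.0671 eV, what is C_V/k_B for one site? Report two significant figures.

0.30

Eᵢ/kT = 0.4232, 4.307.
Z = Σ e^(−Eᵢ/kT) = e^(−0.4232) + e^(−4.307) = 0.6549 + 0.01347 = 0.6684.
⟨E⟩ = 0.03365 eV, ⟨E²⟩ = 0.002473 eV².
C_V/k_B = (⟨E²⟩ − ⟨E⟩²)/(kT)² = (0.002473 − 0.001132)/0.004502 = 0.30.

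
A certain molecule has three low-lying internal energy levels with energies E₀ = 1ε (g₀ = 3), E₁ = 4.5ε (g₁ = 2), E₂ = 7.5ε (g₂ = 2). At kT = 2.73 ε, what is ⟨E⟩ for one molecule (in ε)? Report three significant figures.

Eᵢ/kT = 0.36630, 1.6484, 2.7473.
Z = Σ gᵢe^(−Eᵢ/kT) = 3·e^(−0.36630) + 2·e^(−1.6484) + 2·e^(−2.7473) = 2.0799 + 0.38471 + 0.12820 = 2.5928.
⟨E⟩ = Σ Eᵢ gᵢe^(−Eᵢ/kT) / Z = (1·2.0799 + 4.5·0.38471 + 7.5·0.12820) / 2.5928 = 1.84 ε.

1.84 ε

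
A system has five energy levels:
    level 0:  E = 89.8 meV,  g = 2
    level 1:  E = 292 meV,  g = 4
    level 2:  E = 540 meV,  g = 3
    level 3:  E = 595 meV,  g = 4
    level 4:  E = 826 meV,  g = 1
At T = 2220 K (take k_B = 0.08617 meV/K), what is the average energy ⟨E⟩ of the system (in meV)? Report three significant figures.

233 meV

k_BT = 0.08617 × 2220 K = 191.30 meV.
Eᵢ/kT = 0.46942, 1.5264, 2.8228, 3.1103, 4.3178.
Z = Σ gᵢe^(−Eᵢ/kT) = 2·e^(−0.46942) + 4·e^(−1.5264) + 3·e^(−2.8228) + 4·e^(−3.1103) + 1·e^(−4.3178) = 1.2507 + 0.86927 + 0.17832 + 0.17835 + 0.013329 = 2.4900.
⟨E⟩ = Σ Eᵢ gᵢe^(−Eᵢ/kT) / Z = (89.8·1.2507 + 292·0.86927 + 540·0.17832 + 595·0.17835 + 826·0.013329) / 2.4900 = 233 meV.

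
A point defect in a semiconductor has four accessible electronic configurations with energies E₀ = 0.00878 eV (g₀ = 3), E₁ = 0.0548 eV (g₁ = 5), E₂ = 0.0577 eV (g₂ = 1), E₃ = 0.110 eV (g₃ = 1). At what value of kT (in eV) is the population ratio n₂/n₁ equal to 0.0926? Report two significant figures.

0.0038 eV

n₂/n₁ = (g₂/g₁) exp[−(E₂−E₁)/kT] = 0.0926.
⇒ (E₂−E₁)/kT = ln((1/5)/0.0926) = ln(2.160) = 0.7701.
kT = 0.0029 eV / 0.7701 = 0.0038 eV.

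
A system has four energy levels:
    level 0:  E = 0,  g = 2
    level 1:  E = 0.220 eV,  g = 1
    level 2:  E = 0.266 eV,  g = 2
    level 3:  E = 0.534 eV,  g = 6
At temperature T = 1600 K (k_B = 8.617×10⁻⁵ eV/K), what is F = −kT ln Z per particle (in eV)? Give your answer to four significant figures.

k_BT = 8.617×10⁻⁵ × 1600 K = 0.137872 eV.
Eᵢ/kT = 0, 1.59568, 1.92933, 3.87316.
Z = Σ gᵢe^(−Eᵢ/kT) = 2·e^(−0) + 1·e^(−1.59568) + 2·e^(−1.92933) + 6·e^(−3.87316) = 2.00000 + 0.202771 + 0.290491 + 0.124755 = 2.61802.
F = −kT ln Z = −0.137872 × ln(2.61802) = −0.137872 × 0.962418 = -0.1327 eV.

-0.1327 eV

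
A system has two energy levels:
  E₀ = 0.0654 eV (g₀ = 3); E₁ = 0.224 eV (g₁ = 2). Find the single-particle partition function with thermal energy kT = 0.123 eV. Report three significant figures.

Z = 2.09

Eᵢ/kT = 0.53171, 1.8211.
Z = Σ gᵢe^(−Eᵢ/kT) = 3·e^(−0.53171) + 2·e^(−1.8211) = 1.7628 + 0.32370 = 2.0865.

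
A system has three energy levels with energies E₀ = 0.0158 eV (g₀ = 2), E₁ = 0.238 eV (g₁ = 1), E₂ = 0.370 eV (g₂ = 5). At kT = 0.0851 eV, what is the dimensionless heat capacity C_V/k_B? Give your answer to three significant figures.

Eᵢ/kT = 0.18566, 2.7967, 4.3478.
Z = Σ gᵢe^(−Eᵢ/kT) = 2·e^(−0.18566) + 1·e^(−2.7967) + 5·e^(−4.3478) = 1.6611 + 0.061011 + 0.064676 = 1.7868.
⟨E⟩ = 0.036208 eV, ⟨E²⟩ = 0.0071215 eV².
C_V/k_B = (⟨E²⟩ − ⟨E⟩²)/(kT)² = (0.0071215 − 0.0013110)/0.0072420 = 0.802.

0.802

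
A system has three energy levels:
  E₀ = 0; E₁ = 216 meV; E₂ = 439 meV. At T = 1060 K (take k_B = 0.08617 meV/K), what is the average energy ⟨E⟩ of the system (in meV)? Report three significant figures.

k_BT = 0.08617 × 1060 K = 91.340 meV.
Eᵢ/kT = 0, 2.3648, 4.8062.
Z = Σ e^(−Eᵢ/kT) = e^(−0) + e^(−2.3648) + e^(−4.8062) = 1.0000 + 0.093968 + 0.0081789 = 1.1021.
⟨E⟩ = Σ Eᵢ e^(−Eᵢ/kT) / Z = (0·1.0000 + 216·0.093968 + 439·0.0081789) / 1.1021 = 21.7 meV.

21.7 meV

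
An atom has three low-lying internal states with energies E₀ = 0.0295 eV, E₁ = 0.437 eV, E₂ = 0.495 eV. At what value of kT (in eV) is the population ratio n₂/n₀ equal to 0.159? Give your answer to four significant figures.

n₂/n₀ = exp[−(E₂−E₀)/kT] = 0.159.
⇒ (E₂−E₀)/kT = ln(1/0.159) = ln(6.28931) = 1.83885.
kT = 0.4655 eV / 1.83885 = 0.2531 eV.

0.2531 eV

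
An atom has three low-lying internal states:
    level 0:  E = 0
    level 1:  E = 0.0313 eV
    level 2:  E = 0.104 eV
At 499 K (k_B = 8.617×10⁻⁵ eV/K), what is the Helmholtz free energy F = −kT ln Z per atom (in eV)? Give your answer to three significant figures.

-0.0194 eV

k_BT = 8.617×10⁻⁵ × 499 K = 0.042999 eV.
Eᵢ/kT = 0, 0.72792, 2.4187.
Z = Σ e^(−Eᵢ/kT) = e^(−0) + e^(−0.72792) + e^(−2.4187) = 1.0000 + 0.48291 + 0.089037 = 1.5719.
F = −kT ln Z = −0.042999 × ln(1.5719) = −0.042999 × 0.45229 = -0.0194 eV.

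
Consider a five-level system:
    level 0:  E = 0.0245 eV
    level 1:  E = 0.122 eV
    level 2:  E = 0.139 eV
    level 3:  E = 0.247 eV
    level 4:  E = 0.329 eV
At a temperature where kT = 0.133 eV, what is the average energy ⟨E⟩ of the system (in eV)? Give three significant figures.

0.101 eV

Eᵢ/kT = 0.18421, 0.91729, 1.0451, 1.8571, 2.4737.
Z = Σ e^(−Eᵢ/kT) = e^(−0.18421) + e^(−0.91729) + e^(−1.0451) + e^(−1.8571) + e^(−2.4737) = 0.83176 + 0.39960 + 0.35166 + 0.15612 + 0.084272 = 1.8234.
⟨E⟩ = Σ Eᵢ e^(−Eᵢ/kT) / Z = (0.0245·0.83176 + 0.122·0.39960 + 0.139·0.35166 + 0.247·0.15612 + 0.329·0.084272) / 1.8234 = 0.101 eV.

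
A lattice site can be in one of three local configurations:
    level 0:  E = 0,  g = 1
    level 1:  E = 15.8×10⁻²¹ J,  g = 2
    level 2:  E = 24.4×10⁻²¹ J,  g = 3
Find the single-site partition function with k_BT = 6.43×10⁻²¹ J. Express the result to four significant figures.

Z = 1.239

Eᵢ/kT = 0, 2.45723, 3.79471.
Z = Σ gᵢe^(−Eᵢ/kT) = 1·e^(−0) + 2·e^(−2.45723) + 3·e^(−3.79471) = 1.00000 + 0.171344 + 0.0674683 = 1.23881.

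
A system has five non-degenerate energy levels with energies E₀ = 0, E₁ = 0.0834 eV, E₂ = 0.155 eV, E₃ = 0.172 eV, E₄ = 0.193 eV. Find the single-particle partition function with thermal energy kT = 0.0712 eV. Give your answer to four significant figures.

Z = 1.579

Eᵢ/kT = 0, 1.17135, 2.17697, 2.41573, 2.71067.
Z = Σ e^(−Eᵢ/kT) = e^(−0) + e^(−1.17135) + e^(−2.17697) + e^(−2.41573) + e^(−2.71067) = 1.00000 + 0.309948 + 0.113385 + 0.0893021 + 0.0664922 = 1.57913.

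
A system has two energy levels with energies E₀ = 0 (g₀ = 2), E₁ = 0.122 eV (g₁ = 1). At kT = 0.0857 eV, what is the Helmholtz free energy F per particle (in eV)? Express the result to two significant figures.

-0.069 eV

Eᵢ/kT = 0, 1.424.
Z = Σ gᵢe^(−Eᵢ/kT) = 2·e^(−0) + 1·e^(−1.424) = 2.000 + 0.2407 = 2.241.
F = −kT ln Z = −0.0857 × ln(2.241) = −0.0857 × 0.8069 = -0.069 eV.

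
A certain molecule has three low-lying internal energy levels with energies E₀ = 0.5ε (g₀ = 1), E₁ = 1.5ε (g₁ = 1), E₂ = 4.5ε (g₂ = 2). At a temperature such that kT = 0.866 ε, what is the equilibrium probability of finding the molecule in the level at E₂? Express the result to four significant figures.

Eᵢ/kT = 0.577367, 1.73210, 5.19630.
Z = Σ gᵢe^(−Eᵢ/kT) = 1·e^(−0.577367) + 1·e^(−1.73210) + 2·e^(−5.19630) = 0.561375 + 0.176913 + 0.0110740 = 0.749362.
P₂ = g₂ e^(−E₂/kT) / Z = 0.0110740/0.749362 = 0.01478.

0.01478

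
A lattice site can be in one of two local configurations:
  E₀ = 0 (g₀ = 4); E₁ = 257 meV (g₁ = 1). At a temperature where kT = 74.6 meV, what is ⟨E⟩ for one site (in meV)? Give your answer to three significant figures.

Eᵢ/kT = 0, 3.4450.
Z = Σ gᵢe^(−Eᵢ/kT) = 4·e^(−0) + 1·e^(−3.4450) = 4.0000 + 0.031905 = 4.0319.
⟨E⟩ = Σ Eᵢ gᵢe^(−Eᵢ/kT) / Z = (0·4.0000 + 257·0.031905) / 4.0319 = 2.03 meV.

2.03 meV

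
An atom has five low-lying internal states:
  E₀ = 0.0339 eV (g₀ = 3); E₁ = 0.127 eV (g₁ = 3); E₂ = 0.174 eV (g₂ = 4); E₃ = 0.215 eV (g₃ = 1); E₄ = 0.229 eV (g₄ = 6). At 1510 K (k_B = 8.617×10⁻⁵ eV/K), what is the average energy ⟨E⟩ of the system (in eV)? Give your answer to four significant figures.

0.1194 eV

k_BT = 8.617×10⁻⁵ × 1510 K = 0.130117 eV.
Eᵢ/kT = 0.260535, 0.976045, 1.33726, 1.65236, 1.75995.
Z = Σ gᵢe^(−Eᵢ/kT) = 3·e^(−0.260535) + 3·e^(−0.976045) + 4·e^(−1.33726) + 1·e^(−1.65236) + 6·e^(−1.75995) = 2.31192 + 1.13040 + 1.05026 + 0.191597 + 1.03232 = 5.71650.
⟨E⟩ = Σ Eᵢ gᵢe^(−Eᵢ/kT) / Z = (0.0339·2.31192 + 0.127·1.13040 + 0.174·1.05026 + 0.215·0.191597 + 0.229·1.03232) / 5.71650 = 0.1194 eV.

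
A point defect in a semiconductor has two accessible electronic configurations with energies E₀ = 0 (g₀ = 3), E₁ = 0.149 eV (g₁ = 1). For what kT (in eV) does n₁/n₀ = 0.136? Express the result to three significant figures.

n₁/n₀ = (g₁/g₀) exp[−(E₁−E₀)/kT] = 0.136.
⇒ (E₁−E₀)/kT = ln((1/3)/0.136) = ln(2.4510) = 0.89650.
kT = 0.149 eV / 0.89650 = 0.166 eV.

0.166 eV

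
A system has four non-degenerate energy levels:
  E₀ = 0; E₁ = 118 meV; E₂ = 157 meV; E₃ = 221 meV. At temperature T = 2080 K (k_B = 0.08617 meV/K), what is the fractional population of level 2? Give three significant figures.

0.187

k_BT = 0.08617 × 2080 K = 179.23 meV.
Eᵢ/kT = 0, 0.65837, 0.87597, 1.2331.
Z = Σ e^(−Eᵢ/kT) = e^(−0) + e^(−0.65837) + e^(−0.87597) + e^(−1.2331) = 1.0000 + 0.51769 + 0.41646 + 0.29139 = 2.2255.
P₂ = e^(−E₂/kT) / Z = 0.41646/2.2255 = 0.187.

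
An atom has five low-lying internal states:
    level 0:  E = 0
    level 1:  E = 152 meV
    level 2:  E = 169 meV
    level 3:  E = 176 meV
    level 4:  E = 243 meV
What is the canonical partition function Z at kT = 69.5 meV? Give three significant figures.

Z = 1.31

Eᵢ/kT = 0, 2.1871, 2.4317, 2.5324, 3.4964.
Z = Σ e^(−Eᵢ/kT) = e^(−0) + e^(−2.1871) + e^(−2.4317) + e^(−2.5324) + e^(−3.4964) = 1.0000 + 0.11224 + 0.087887 + 0.079468 + 0.030306 = 1.3099.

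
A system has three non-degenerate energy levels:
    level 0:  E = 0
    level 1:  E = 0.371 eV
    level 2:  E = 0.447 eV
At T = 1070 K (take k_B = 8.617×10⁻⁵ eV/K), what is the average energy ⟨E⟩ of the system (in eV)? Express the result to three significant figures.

k_BT = 8.617×10⁻⁵ × 1070 K = 0.092202 eV.
Eᵢ/kT = 0, 4.0238, 4.8481.
Z = Σ e^(−Eᵢ/kT) = e^(−0) + e^(−4.0238) + e^(−4.8481) = 1.0000 + 0.017885 + 0.0078433 = 1.0257.
⟨E⟩ = Σ Eᵢ e^(−Eᵢ/kT) / Z = (0·1.0000 + 0.371·0.017885 + 0.447·0.0078433) / 1.0257 = 0.00989 eV.

0.00989 eV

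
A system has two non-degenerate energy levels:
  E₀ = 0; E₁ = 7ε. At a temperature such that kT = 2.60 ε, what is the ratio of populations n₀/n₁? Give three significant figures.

14.8

n₀/n₁ = exp[−(E₀−E₁)/kT] = exp(−(-7ε)/(2.60ε)) = exp(2.6923) = 14.8.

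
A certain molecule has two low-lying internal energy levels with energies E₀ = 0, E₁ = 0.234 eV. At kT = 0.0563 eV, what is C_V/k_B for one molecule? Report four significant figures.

0.2623

Eᵢ/kT = 0, 4.15631.
Z = Σ e^(−Eᵢ/kT) = e^(−0) + e^(−4.15631) = 1.00000 + 0.0156653 = 1.01567.
⟨E⟩ = 0.00360913 eV, ⟨E²⟩ = 0.000844535 eV².
C_V/k_B = (⟨E²⟩ − ⟨E⟩²)/(kT)² = (0.000844535 − 0.0000130258)/0.00316969 = 0.2623.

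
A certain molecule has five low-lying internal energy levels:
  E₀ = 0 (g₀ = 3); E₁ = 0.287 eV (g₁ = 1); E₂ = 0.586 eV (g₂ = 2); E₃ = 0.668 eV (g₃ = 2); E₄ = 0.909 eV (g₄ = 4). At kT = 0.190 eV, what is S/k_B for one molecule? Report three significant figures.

Eᵢ/kT = 0, 1.5105, 3.0842, 3.5158, 4.7842.
Z = Σ gᵢe^(−Eᵢ/kT) = 3·e^(−0) + 1·e^(−1.5105) + 2·e^(−3.0842) + 2·e^(−3.5158) + 4·e^(−4.7842) = 3.0000 + 0.22080 + 0.091533 + 0.059448 + 0.033443 = 3.4052.
⟨E⟩ = Σ EᵢPᵢ = 0.054951 eV.
S/k_B = ln Z + ⟨E⟩/kT = ln(3.4052) + 0.054951/0.190 = 1.2253 + 0.28922 = 1.51.

1.51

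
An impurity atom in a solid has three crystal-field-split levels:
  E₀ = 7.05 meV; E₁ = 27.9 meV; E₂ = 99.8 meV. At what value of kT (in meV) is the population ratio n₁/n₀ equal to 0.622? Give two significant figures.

44 meV

n₁/n₀ = exp[−(E₁−E₀)/kT] = 0.622.
⇒ (E₁−E₀)/kT = ln(1/0.622) = ln(1.608) = 0.4750.
kT = 20.85 meV / 0.4750 = 44 meV.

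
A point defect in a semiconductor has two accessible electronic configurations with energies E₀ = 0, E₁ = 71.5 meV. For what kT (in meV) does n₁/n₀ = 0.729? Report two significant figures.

n₁/n₀ = exp[−(E₁−E₀)/kT] = 0.729.
⇒ (E₁−E₀)/kT = ln(1/0.729) = ln(1.372) = 0.3163.
kT = 71.5 meV / 0.3163 = 230 meV.

230 meV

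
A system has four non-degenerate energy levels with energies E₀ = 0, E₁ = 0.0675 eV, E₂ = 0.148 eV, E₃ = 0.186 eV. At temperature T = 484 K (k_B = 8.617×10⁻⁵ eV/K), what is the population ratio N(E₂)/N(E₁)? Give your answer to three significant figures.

k_BT = 8.617×10⁻⁵ × 484 K = 0.041706 eV.
n₂/n₁ = exp[−(E₂−E₁)/kT] = exp(−(0.0805 eV)/(0.041706 eV)) = exp(-1.9302) = 0.145.

0.145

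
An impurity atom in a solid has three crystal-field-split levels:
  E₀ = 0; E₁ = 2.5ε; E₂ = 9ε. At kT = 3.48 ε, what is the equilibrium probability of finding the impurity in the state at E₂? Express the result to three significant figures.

Eᵢ/kT = 0, 0.71839, 2.5862.
Z = Σ e^(−Eᵢ/kT) = e^(−0) + e^(−0.71839) + e^(−2.5862) = 1.0000 + 0.48754 + 0.075306 = 1.5628.
P₂ = e^(−E₂/kT) / Z = 0.075306/1.5628 = 0.0482.

0.0482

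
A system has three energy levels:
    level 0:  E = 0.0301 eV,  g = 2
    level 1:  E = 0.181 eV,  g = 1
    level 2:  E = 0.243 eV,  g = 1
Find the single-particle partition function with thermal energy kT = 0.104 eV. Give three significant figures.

Z = 1.77

Eᵢ/kT = 0.28942, 1.7404, 2.3365.
Z = Σ gᵢe^(−Eᵢ/kT) = 2·e^(−0.28942) + 1·e^(−1.7404) + 1·e^(−2.3365) = 1.4974 + 0.17545 + 0.096665 = 1.7695.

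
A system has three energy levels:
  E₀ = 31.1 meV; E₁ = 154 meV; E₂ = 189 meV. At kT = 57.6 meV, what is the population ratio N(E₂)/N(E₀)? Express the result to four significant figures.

n₂/n₀ = exp[−(E₂−E₀)/kT] = exp(−(157.9 meV)/(57.6 meV)) = exp(-2.74132) = 0.06449.

0.06449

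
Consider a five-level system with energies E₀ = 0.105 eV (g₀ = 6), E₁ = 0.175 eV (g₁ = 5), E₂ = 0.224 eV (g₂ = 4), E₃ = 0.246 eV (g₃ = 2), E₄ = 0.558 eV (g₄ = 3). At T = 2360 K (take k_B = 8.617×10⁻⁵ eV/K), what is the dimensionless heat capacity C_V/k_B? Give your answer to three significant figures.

0.159

k_BT = 8.617×10⁻⁵ × 2360 K = 0.20336 eV.
Eᵢ/kT = 0.51633, 0.86054, 1.1015, 1.2097, 2.7439.
Z = Σ gᵢe^(−Eᵢ/kT) = 6·e^(−0.51633) + 5·e^(−0.86054) + 4·e^(−1.1015) + 2·e^(−1.2097) + 3·e^(−2.7439) = 3.5802 + 2.1147 + 1.3295 + 0.59657 + 0.19296 = 7.8139.
⟨E⟩ = 0.16614 eV, ⟨E²⟩ = 0.034186 eV².
C_V/k_B = (⟨E²⟩ − ⟨E⟩²)/(kT)² = (0.034186 − 0.027602)/0.041355 = 0.159.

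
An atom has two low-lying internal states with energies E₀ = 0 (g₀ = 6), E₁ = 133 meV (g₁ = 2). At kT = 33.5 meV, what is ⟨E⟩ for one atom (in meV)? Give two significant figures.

Eᵢ/kT = 0, 3.970.
Z = Σ gᵢe^(−Eᵢ/kT) = 6·e^(−0) + 2·e^(−3.970) = 6.000 + 0.03775 = 6.038.
⟨E⟩ = Σ Eᵢ gᵢe^(−Eᵢ/kT) / Z = (0·6.000 + 133·0.03775) / 6.038 = 0.83 meV.

0.83 meV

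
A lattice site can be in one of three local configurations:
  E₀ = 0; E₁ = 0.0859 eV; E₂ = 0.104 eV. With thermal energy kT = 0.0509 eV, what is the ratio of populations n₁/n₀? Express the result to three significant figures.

n₁/n₀ = exp[−(E₁−E₀)/kT] = exp(−(0.0859 eV)/(0.0509 eV)) = exp(-1.6876) = 0.185.

0.185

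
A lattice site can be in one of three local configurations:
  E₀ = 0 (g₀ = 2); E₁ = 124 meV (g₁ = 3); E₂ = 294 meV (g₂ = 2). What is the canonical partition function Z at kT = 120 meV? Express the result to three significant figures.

Z = 3.24

Eᵢ/kT = 0, 1.0333, 2.4500.
Z = Σ gᵢe^(−Eᵢ/kT) = 2·e^(−0) + 3·e^(−1.0333) + 2·e^(−2.4500) = 2.0000 + 1.0675 + 0.17259 = 3.2401.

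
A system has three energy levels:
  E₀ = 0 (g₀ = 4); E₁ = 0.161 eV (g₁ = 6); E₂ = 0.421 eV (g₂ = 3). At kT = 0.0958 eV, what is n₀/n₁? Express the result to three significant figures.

3.58

n₀/n₁ = (g₀/g₁) exp[−(E₀−E₁)/kT] = (4/6) × exp(−(-0.161 eV)/(0.0958 eV)) = (4/6) × exp(1.6806) = 3.58.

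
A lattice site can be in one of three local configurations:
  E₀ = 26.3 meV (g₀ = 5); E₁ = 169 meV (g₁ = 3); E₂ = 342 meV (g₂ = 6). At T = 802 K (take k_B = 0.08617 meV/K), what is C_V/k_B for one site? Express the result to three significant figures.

0.498

k_BT = 0.08617 × 802 K = 69.108 meV.
Eᵢ/kT = 0.38056, 2.4454, 4.9488.
Z = Σ gᵢe^(−Eᵢ/kT) = 5·e^(−0.38056) + 3·e^(−2.4454) + 6·e^(−4.9488) = 3.4174 + 0.26007 + 0.042551 = 3.7200.
⟨E⟩ = 39.888 meV, ⟨E²⟩ = 3970.0 meV².
C_V/k_B = (⟨E²⟩ − ⟨E⟩²)/(kT)² = (3970.0 − 1591.1)/4775.9 = 0.498.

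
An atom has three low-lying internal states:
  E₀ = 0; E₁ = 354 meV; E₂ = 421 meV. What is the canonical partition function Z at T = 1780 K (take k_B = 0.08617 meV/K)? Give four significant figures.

Z = 1.164

k_BT = 0.08617 × 1780 K = 153.383 meV.
Eᵢ/kT = 0, 2.30795, 2.74476.
Z = Σ e^(−Eᵢ/kT) = e^(−0) + e^(−2.30795) + e^(−2.74476) = 1.00000 + 0.0994649 + 0.0642637 = 1.16373.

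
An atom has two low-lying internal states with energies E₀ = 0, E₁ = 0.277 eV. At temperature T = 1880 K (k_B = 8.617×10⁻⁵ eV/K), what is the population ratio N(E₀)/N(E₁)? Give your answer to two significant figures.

k_BT = 8.617×10⁻⁵ × 1880 K = 0.1620 eV.
n₀/n₁ = exp[−(E₀−E₁)/kT] = exp(−(-0.277 eV)/(0.1620 eV)) = exp(1.710) = 5.5.

5.5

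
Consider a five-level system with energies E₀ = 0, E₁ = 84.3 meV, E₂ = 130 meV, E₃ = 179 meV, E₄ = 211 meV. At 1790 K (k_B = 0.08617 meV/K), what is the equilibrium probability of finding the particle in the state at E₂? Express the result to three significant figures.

0.167

k_BT = 0.08617 × 1790 K = 154.24 meV.
Eᵢ/kT = 0, 0.54655, 0.84284, 1.1605, 1.3680.
Z = Σ e^(−Eᵢ/kT) = e^(−0) + e^(−0.54655) + e^(−0.84284) + e^(−1.1605) + e^(−1.3680) = 1.0000 + 0.57894 + 0.43049 + 0.31333 + 0.25462 = 2.5774.
P₂ = e^(−E₂/kT) / Z = 0.43049/2.5774 = 0.167.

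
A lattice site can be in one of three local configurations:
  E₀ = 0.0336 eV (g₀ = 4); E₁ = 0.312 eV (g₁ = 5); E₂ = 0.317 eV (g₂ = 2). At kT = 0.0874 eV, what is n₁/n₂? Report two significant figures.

2.6

n₁/n₂ = (g₁/g₂) exp[−(E₁−E₂)/kT] = (5/2) × exp(−(-0.005 eV)/(0.0874 eV)) = (5/2) × exp(0.05721) = 2.6.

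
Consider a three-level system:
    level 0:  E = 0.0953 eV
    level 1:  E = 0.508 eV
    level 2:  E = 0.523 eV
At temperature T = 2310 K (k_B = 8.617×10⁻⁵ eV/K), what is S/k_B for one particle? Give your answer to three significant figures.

k_BT = 8.617×10⁻⁵ × 2310 K = 0.19905 eV.
Eᵢ/kT = 0.47877, 2.5521, 2.6275.
Z = Σ e^(−Eᵢ/kT) = e^(−0.47877) + e^(−2.5521) + e^(−2.6275) = 0.61954 + 0.077918 + 0.072259 = 0.76972.
⟨E⟩ = Σ EᵢPᵢ = 0.17723 eV.
S/k_B = ln Z + ⟨E⟩/kT = ln(0.76972) + 0.17723/0.19905 = -0.26173 + 0.89038 = 0.629.

0.629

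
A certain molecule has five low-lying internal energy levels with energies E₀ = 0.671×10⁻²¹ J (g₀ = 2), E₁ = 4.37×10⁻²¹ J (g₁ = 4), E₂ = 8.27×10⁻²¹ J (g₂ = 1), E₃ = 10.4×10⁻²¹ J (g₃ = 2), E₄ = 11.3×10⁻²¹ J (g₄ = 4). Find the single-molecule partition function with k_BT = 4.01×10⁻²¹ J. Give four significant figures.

Eᵢ/kT = 0.167332, 1.08978, 2.06234, 2.59352, 2.81796.
Z = Σ gᵢe^(−Eᵢ/kT) = 2·e^(−0.167332) + 4·e^(−1.08978) + 1·e^(−2.06234) + 2·e^(−2.59352) + 4·e^(−2.81796) = 1.69184 + 1.34516 + 0.127156 + 0.149513 + 0.238911 = 3.55258.

Z = 3.553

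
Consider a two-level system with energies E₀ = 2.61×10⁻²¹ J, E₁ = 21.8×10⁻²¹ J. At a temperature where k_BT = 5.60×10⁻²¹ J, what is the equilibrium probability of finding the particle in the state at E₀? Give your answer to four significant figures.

0.9685

Eᵢ/kT = 0.466071, 3.89286.
Z = Σ e^(−Eᵢ/kT) = e^(−0.466071) + e^(−3.89286) = 0.627463 + 0.0203870 = 0.647850.
P₀ = e^(−E₀/kT) / Z = 0.627463/0.647850 = 0.9685.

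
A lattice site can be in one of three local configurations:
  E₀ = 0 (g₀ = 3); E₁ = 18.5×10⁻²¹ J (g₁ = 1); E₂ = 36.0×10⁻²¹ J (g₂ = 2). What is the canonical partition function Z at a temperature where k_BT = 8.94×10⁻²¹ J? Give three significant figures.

Eᵢ/kT = 0, 2.0694, 4.0268.
Z = Σ gᵢe^(−Eᵢ/kT) = 3·e^(−0) + 1·e^(−2.0694) + 2·e^(−4.0268) = 3.0000 + 0.12626 + 0.035663 = 3.1619.

Z = 3.16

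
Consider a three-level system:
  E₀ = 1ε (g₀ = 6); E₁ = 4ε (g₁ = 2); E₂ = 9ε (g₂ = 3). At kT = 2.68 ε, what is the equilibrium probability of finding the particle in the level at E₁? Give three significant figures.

Eᵢ/kT = 0.37313, 1.4925, 3.3582.
Z = Σ gᵢe^(−Eᵢ/kT) = 6·e^(−0.37313) + 2·e^(−1.4925) + 3·e^(−3.3582) = 4.1315 + 0.44962 + 0.10439 = 4.6855.
P₁ = g₁ e^(−E₁/kT) / Z = 0.44962/4.6855 = 0.0960.

0.0960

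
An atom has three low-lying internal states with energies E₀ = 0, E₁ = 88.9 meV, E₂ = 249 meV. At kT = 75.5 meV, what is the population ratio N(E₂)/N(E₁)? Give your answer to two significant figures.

n₂/n₁ = exp[−(E₂−E₁)/kT] = exp(−(160.1 meV)/(75.5 meV)) = exp(-2.121) = 0.12.

0.12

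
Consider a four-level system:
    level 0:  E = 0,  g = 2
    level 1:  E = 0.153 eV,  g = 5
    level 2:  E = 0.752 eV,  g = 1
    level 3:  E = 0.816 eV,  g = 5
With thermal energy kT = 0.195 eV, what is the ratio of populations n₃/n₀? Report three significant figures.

0.0381

n₃/n₀ = (g₃/g₀) exp[−(E₃−E₀)/kT] = (5/2) × exp(−(0.816 eV)/(0.195 eV)) = (5/2) × exp(-4.1846) = 0.0381.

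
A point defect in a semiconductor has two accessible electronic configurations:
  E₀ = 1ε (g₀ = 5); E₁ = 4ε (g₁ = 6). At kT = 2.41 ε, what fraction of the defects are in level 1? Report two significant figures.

0.26

Eᵢ/kT = 0.4149, 1.660.
Z = Σ gᵢe^(−Eᵢ/kT) = 5·e^(−0.4149) + 6·e^(−1.660) = 3.302 + 1.141 = 4.443.
P₁ = g₁ e^(−E₁/kT) / Z = 1.141/4.443 = 0.26.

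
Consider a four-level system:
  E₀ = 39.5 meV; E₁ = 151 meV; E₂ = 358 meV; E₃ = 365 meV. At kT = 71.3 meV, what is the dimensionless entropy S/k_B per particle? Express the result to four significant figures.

Eᵢ/kT = 0.553997, 2.11781, 5.02104, 5.11921.
Z = Σ e^(−Eᵢ/kT) = e^(−0.553997) + e^(−2.11781) + e^(−5.02104) + e^(−5.11921) = 0.574648 + 0.120295 + 0.00659766 + 0.00598075 = 0.707521.
⟨E⟩ = Σ EᵢPᵢ = 64.1791 meV.
S/k_B = ln Z + ⟨E⟩/kT = ln(0.707521) + 64.1791/71.3 = -0.345988 + 0.900128 = 0.5541.

0.5541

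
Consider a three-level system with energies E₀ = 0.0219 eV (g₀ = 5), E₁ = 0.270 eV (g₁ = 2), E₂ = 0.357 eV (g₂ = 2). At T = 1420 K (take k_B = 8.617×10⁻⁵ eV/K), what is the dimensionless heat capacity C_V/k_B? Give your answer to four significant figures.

k_BT = 8.617×10⁻⁵ × 1420 K = 0.122361 eV.
Eᵢ/kT = 0.178979, 2.20659, 2.91760.
Z = Σ gᵢe^(−Eᵢ/kT) = 5·e^(−0.178979) + 2·e^(−2.20659) + 2·e^(−2.91760) = 4.18062 + 0.220151 + 0.108127 = 4.50890.
⟨E⟩ = 0.0420497 eV, ⟨E²⟩ = 0.00706043 eV².
C_V/k_B = (⟨E²⟩ − ⟨E⟩²)/(kT)² = (0.00706043 − 0.00176818)/0.0149722 = 0.3535.

0.3535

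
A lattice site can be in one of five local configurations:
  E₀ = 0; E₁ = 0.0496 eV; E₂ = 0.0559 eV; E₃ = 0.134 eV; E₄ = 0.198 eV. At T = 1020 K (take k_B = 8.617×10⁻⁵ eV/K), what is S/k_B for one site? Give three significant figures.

k_BT = 8.617×10⁻⁵ × 1020 K = 0.087893 eV.
Eᵢ/kT = 0, 0.56432, 0.63600, 1.5246, 2.2527.
Z = Σ e^(−Eᵢ/kT) = e^(−0) + e^(−0.56432) + e^(−0.63600) + e^(−1.5246) + e^(−2.2527) = 1.0000 + 0.56875 + 0.52941 + 0.21771 + 0.10512 = 2.4210.
⟨E⟩ = Σ EᵢPᵢ = 0.044523 eV.
S/k_B = ln Z + ⟨E⟩/kT = ln(2.4210) + 0.044523/0.087893 = 0.88418 + 0.50656 = 1.39.

1.39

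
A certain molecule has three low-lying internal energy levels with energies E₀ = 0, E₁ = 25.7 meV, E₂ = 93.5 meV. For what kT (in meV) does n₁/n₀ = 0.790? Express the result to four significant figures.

n₁/n₀ = exp[−(E₁−E₀)/kT] = 0.790.
⇒ (E₁−E₀)/kT = ln(1/0.790) = ln(1.26582) = 0.235720.
kT = 25.7 meV / 0.235720 = 109.0 meV.

109.0 meV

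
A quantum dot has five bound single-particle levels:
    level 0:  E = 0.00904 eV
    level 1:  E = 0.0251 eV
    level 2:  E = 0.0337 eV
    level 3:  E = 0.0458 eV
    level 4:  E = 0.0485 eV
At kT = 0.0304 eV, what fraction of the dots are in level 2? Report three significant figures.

0.171

Eᵢ/kT = 0.29737, 0.82566, 1.1086, 1.5066, 1.5954.
Z = Σ e^(−Eᵢ/kT) = e^(−0.29737) + e^(−0.82566) + e^(−1.1086) + e^(−1.5066) + e^(−1.5954) = 0.74277 + 0.43795 + 0.33002 + 0.22166 + 0.20283 = 1.9352.
P₂ = e^(−E₂/kT) / Z = 0.33002/1.9352 = 0.171.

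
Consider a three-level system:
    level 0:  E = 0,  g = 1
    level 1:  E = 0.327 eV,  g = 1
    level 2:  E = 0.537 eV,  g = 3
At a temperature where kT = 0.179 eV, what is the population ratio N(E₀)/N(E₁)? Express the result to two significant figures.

6.2

n₀/n₁ = (g₀/g₁) exp[−(E₀−E₁)/kT] = (1/1) × exp(−(-0.327 eV)/(0.179 eV)) = (1/1) × exp(1.827) = 6.2.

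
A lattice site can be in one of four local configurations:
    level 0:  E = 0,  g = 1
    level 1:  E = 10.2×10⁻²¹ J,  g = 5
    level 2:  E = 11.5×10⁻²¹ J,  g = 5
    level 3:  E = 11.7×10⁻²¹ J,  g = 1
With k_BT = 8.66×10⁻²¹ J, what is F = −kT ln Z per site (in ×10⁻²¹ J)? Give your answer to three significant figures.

Eᵢ/kT = 0, 1.1778, 1.3279, 1.3510.
Z = Σ gᵢe^(−Eᵢ/kT) = 1·e^(−0) + 5·e^(−1.1778) + 5·e^(−1.3279) + 1·e^(−1.3510) = 1.0000 + 1.5398 + 1.3252 + 0.25898 = 4.1240.
F = −kT ln Z = −8.66 × ln(4.1240) = −8.66 × 1.4168 = -12.3 ×10⁻²¹ J.

-12.3 ×10⁻²¹ J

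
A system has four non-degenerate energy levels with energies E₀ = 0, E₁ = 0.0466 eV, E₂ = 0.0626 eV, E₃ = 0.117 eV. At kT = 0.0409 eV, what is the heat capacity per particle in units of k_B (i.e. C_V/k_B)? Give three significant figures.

0.582

Eᵢ/kT = 0, 1.1394, 1.5306, 2.8606.
Z = Σ e^(−Eᵢ/kT) = e^(−0) + e^(−1.1394) + e^(−1.5306) + e^(−2.8606) = 1.0000 + 0.32001 + 0.21641 + 0.057234 = 1.5937.
⟨E⟩ = 0.022059 eV, ⟨E²⟩ = 0.0014598 eV².
C_V/k_B = (⟨E²⟩ − ⟨E⟩²)/(kT)² = (0.0014598 − 0.00048660)/0.0016728 = 0.582.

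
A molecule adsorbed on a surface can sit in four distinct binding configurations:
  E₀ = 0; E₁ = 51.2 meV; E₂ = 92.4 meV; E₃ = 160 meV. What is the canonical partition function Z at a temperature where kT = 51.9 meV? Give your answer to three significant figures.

Eᵢ/kT = 0, 0.98651, 1.7803, 3.0829.
Z = Σ e^(−Eᵢ/kT) = e^(−0) + e^(−0.98651) + e^(−1.7803) + e^(−3.0829) = 1.0000 + 0.37288 + 0.16859 + 0.045826 = 1.5873.

Z = 1.59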